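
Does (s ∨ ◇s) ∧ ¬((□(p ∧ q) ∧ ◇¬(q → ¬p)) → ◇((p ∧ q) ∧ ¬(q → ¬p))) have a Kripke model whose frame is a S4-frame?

1. (s ∨ ◇s) ∧ ¬((□(p ∧ q) ∧ ◇¬(q → ¬p)) → ◇((p ∧ q) ∧ ¬(q → ¬p))), w0
2. s ∨ ◇s, w0
3. ¬((□(p ∧ q) ∧ ◇¬(q → ¬p)) → ◇((p ∧ q) ∧ ¬(q → ¬p))), w0
4. □(p ∧ q) ∧ ◇¬(q → ¬p), w0
5. ¬◇((p ∧ q) ∧ ¬(q → ¬p)), w0
6. □(p ∧ q), w0
7. ◇¬(q → ¬p), w0
8. ¬((p ∧ q) ∧ ¬(q → ¬p)), w0
9. p ∧ q, w0
10. p, w0
11. q, w0
12. ◇s, w0
13. q → ¬p, w0
14. ¬p, w0
Accessibility: w0Rw0
Branch closes: p and ¬p both at w0.
Every branch closes; the branch above is one of them.

No, unsatisfiable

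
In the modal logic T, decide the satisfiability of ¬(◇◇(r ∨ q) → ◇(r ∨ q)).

1. ¬(◇◇(r ∨ q) → ◇(r ∨ q)), w0
2. ◇◇(r ∨ q), w0   [¬→-rule on 1]
3. ¬◇(r ∨ q), w0   [¬→-rule on 1]
4. ¬(r ∨ q), w0   [¬◇-rule on 3 via w0Rw0]
5. ¬r, w0   [¬∨-rule on 4]
6. ¬q, w0   [¬∨-rule on 4]
7. ◇(r ∨ q), w1   [◇-rule on 2: fresh world w1, w0Rw1]
8. ¬(r ∨ q), w1   [¬◇-rule on 3 via w0Rw1]
9. ¬r, w1   [¬∨-rule on 8]
10. ¬q, w1   [¬∨-rule on 8]
11. r ∨ q, w2   [◇-rule on 7: fresh world w2, w1Rw2]
12. q, w2   [∨-rule on 11 (branches; this branch)]
Accessibility: w0Rw0, w0Rw1, w1Rw1, w1Rw2, w2Rw2

Yes, satisfiable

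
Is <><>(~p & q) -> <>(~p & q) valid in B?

Tableau for the negation ~(<><>(~p & q) -> <>(~p & q)):
1. ~(<><>(~p & q) -> <>(~p & q)), w0
2. <><>(~p & q), w0
3. ~<>(~p & q), w0
4. ~(~p & q), w0
5. ~q, w0
6. <>(~p & q), w1
7. ~(~p & q), w1
8. ~q, w1
9. ~p & q, w2
10. ~p, w2
11. q, w2
Accessibility: w0Rw0, w0Rw1, w1Rw0, w1Rw1, w1Rw2, w2Rw1, w2Rw2
The negation has an open branch (countermodel exists).

No, not valid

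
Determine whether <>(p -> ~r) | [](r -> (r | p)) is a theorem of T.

Yes, valid

Tableau for the negation ~(<>(p -> ~r) | [](r -> (r | p))):
1. ~(<>(p -> ~r) | [](r -> (r | p))), u
2. ~<>(p -> ~r), u
3. ~[](r -> (r | p)), u
4. ~(p -> ~r), u
5. p, u
6. r, u
7. ~(r -> (r | p)), v
8. r, v
9. ~(r | p), v
10. ~r, v
11. ~p, v
Accessibility: uRu, uRv, vRv
Branch closes: r and ~r both at v.
All branches of the negation close; one closing branch shown above.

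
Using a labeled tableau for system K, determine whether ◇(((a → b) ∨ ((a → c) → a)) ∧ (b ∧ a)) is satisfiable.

1. ◇(((a → b) ∨ ((a → c) → a)) ∧ (b ∧ a)), 0
2. ((a → b) ∨ ((a → c) → a)) ∧ (b ∧ a), 1   [◇-rule on 1: fresh world 1, 0R1]
3. (a → b) ∨ ((a → c) → a), 1   [∧-rule on 2]
4. b ∧ a, 1   [∧-rule on 2]
5. b, 1   [∧-rule on 4]
6. a, 1   [∧-rule on 4]
7. (a → c) → a, 1   [∨-rule on 3 (branches; this branch)]
Accessibility: 0R1

Satisfiable (open branch found)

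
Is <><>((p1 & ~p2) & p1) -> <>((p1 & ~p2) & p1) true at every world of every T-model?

Invalid (countermodel exists)

Tableau for the negation ~(<><>((p1 & ~p2) & p1) -> <>((p1 & ~p2) & p1)):
1. ~(<><>((p1 & ~p2) & p1) -> <>((p1 & ~p2) & p1)), w0
2. <><>((p1 & ~p2) & p1), w0
3. ~<>((p1 & ~p2) & p1), w0
4. ~((p1 & ~p2) & p1), w0
5. ~p1, w0
6. <>((p1 & ~p2) & p1), w1
7. ~((p1 & ~p2) & p1), w1
8. ~p1, w1
9. (p1 & ~p2) & p1, w2
10. p1 & ~p2, w2
11. p1, w2
12. ~p2, w2
Accessibility: w0Rw0, w0Rw1, w1Rw1, w1Rw2, w2Rw2
The negation has an open branch (countermodel exists).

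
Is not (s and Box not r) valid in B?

Tableau for the negation s and Box not r:
1. s and Box not r, w0
2. s, w0
3. Box not r, w0
4. not r, w0
Accessibility: w0Rw0
The negation has an open branch (countermodel exists).

Not valid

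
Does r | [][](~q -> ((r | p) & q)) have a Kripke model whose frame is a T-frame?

1. r | [][](~q -> ((r | p) & q)), 0
2. [][](~q -> ((r | p) & q)), 0
3. [](~q -> ((r | p) & q)), 0
4. ~q -> ((r | p) & q), 0
5. (r | p) & q, 0
6. r | p, 0
7. q, 0
8. p, 0
Accessibility: 0R0

Yes, satisfiable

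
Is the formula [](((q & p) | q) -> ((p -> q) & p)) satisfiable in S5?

Yes, satisfiable

1. [](((q & p) | q) -> ((p -> q) & p)), 0
2. ((q & p) | q) -> ((p -> q) & p), 0   [[]-rule on 1 via 0R0]
3. (p -> q) & p, 0   [->-rule on 2 (branches; this branch)]
4. p -> q, 0   [&-rule on 3]
5. p, 0   [&-rule on 3]
6. q, 0   [->-rule on 4 (branches; this branch)]
Accessibility: 0R0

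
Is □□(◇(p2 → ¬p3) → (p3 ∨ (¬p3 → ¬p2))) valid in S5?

Invalid (countermodel exists)

Tableau for the negation ¬□□(◇(p2 → ¬p3) → (p3 ∨ (¬p3 → ¬p2))):
1. ¬□□(◇(p2 → ¬p3) → (p3 ∨ (¬p3 → ¬p2))), 0
2. ¬□(◇(p2 → ¬p3) → (p3 ∨ (¬p3 → ¬p2))), 1
3. ¬(◇(p2 → ¬p3) → (p3 ∨ (¬p3 → ¬p2))), 2
4. ◇(p2 → ¬p3), 2
5. ¬(p3 ∨ (¬p3 → ¬p2)), 2
6. ¬p3, 2
7. ¬(¬p3 → ¬p2), 2
8. p2, 2
9. p2 → ¬p3, 3
10. ¬p3, 3
Accessibility: 0R0, 0R1, 0R2, 0R3, 1R0, 1R1, 1R2, 1R3, 2R0, 2R1, 2R2, 2R3, 3R0, 3R1, 3R2, 3R3
The negation has an open branch (countermodel exists).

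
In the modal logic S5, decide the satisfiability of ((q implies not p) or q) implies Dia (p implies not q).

1. ((q implies not p) or q) implies Dia (p implies not q), w0
2. Dia (p implies not q), w0   [implies-rule on 1 (branches; this branch)]
3. p implies not q, w1   [Dia-rule on 2: fresh world w1, w0Rw1]
4. not q, w1   [implies-rule on 3 (branches; this branch)]
Accessibility: w0Rw0, w0Rw1, w1Rw0, w1Rw1

Yes, satisfiable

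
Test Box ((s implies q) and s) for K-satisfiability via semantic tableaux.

1. Box ((s implies q) and s), u

Yes, satisfiable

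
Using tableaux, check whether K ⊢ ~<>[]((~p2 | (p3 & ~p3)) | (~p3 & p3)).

Tableau for the negation <>[]((~p2 | (p3 & ~p3)) | (~p3 & p3)):
1. <>[]((~p2 | (p3 & ~p3)) | (~p3 & p3)), w0
2. []((~p2 | (p3 & ~p3)) | (~p3 & p3)), w1   [<>-rule on 1: fresh world w1, w0Rw1]
Accessibility: w0Rw1
The negation has an open branch (countermodel exists).

No, not valid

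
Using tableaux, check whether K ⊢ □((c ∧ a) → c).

Tableau for the negation ¬□((c ∧ a) → c):
1. ¬□((c ∧ a) → c), 0
2. ¬((c ∧ a) → c), 1
3. c ∧ a, 1
4. ¬c, 1
5. c, 1
6. a, 1
Accessibility: 0R1
Branch closes: c and ¬c both at 1.
All branches of the negation close; one closing branch shown above.

Yes, valid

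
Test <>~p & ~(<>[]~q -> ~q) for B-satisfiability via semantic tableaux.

Unsatisfiable

1. <>~p & ~(<>[]~q -> ~q), 0
2. <>~p, 0
3. ~(<>[]~q -> ~q), 0
4. <>[]~q, 0
5. q, 0
6. ~p, 1
7. []~q, 2
8. ~q, 0
Accessibility: 0R0, 0R1, 0R2, 1R0, 1R1, 2R0, 2R2
Branch closes: q and ~q both at 0.
(One branch shown.) All branches close.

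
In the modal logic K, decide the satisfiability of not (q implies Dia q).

1. not (q implies Dia q), u
2. q, u
3. not Dia q, u

Yes, satisfiable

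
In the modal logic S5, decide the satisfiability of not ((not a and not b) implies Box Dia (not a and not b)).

Unsatisfiable (every branch closes)

1. not ((not a and not b) implies Box Dia (not a and not b)), u
2. not a and not b, u
3. not Box Dia (not a and not b), u
4. not a, u
5. not b, u
6. not Dia (not a and not b), v
7. not (not a and not b), u
8. not (not a and not b), v
9. b, u
Accessibility: uRu, uRv, vRu, vRv
Branch closes: b and not b both at u.
Every branch closes; the branch above is one of them.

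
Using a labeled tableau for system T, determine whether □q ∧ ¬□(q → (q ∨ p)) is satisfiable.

Unsatisfiable (every branch closes)

1. □q ∧ ¬□(q → (q ∨ p)), u
2. □q, u
3. ¬□(q → (q ∨ p)), u
4. q, u
5. ¬(q → (q ∨ p)), v
6. q, v
7. ¬(q ∨ p), v
8. ¬q, v
9. ¬p, v
Accessibility: uRu, uRv, vRv
Branch closes: q and ¬q both at v.
All branches of the tableau close; one closing branch shown above.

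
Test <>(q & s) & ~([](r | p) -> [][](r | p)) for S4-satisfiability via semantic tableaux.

1. <>(q & s) & ~([](r | p) -> [][](r | p)), u
2. <>(q & s), u
3. ~([](r | p) -> [][](r | p)), u
4. [](r | p), u
5. ~[][](r | p), u
6. r | p, u
7. p, u
8. q & s, v
9. q, v
10. s, v
11. r | p, v
12. p, v
13. ~[](r | p), w
14. r | p, w
15. p, w
16. ~(r | p), x
17. ~r, x
18. ~p, x
19. r | p, x
20. p, x
Accessibility: uRu, uRv, uRw, uRx, vRv, wRw, wRx, xRx
Branch closes: p and ~p both at x.
(One branch shown.) All branches close.

No, unsatisfiable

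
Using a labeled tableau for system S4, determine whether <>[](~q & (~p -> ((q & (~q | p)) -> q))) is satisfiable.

1. <>[](~q & (~p -> ((q & (~q | p)) -> q))), 0
2. [](~q & (~p -> ((q & (~q | p)) -> q))), 1
3. ~q & (~p -> ((q & (~q | p)) -> q)), 1
4. ~q, 1
5. ~p -> ((q & (~q | p)) -> q), 1
6. (q & (~q | p)) -> q, 1
7. ~(q & (~q | p)), 1
Accessibility: 0R0, 0R1, 1R1

Yes, satisfiable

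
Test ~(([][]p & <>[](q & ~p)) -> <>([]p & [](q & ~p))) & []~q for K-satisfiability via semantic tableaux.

No, unsatisfiable

1. ~(([][]p & <>[](q & ~p)) -> <>([]p & [](q & ~p))) & []~q, w0
2. ~(([][]p & <>[](q & ~p)) -> <>([]p & [](q & ~p))), w0
3. []~q, w0
4. [][]p & <>[](q & ~p), w0
5. ~<>([]p & [](q & ~p)), w0
6. [][]p, w0
7. <>[](q & ~p), w0
8. [](q & ~p), w1
9. ~q, w1
10. ~([]p & [](q & ~p)), w1
11. []p, w1
12. ~[](q & ~p), w1
13. ~(q & ~p), w2
14. q & ~p, w2
15. q, w2
16. ~p, w2
17. p, w2
Accessibility: w0Rw1, w1Rw2
Branch closes: p and ~p both at w2.
(One branch shown.) All branches close.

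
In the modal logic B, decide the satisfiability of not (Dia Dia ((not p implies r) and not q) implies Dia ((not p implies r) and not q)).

Satisfiable (open branch found)

1. not (Dia Dia ((not p implies r) and not q) implies Dia ((not p implies r) and not q)), w0
2. Dia Dia ((not p implies r) and not q), w0
3. not Dia ((not p implies r) and not q), w0
4. not ((not p implies r) and not q), w0
5. q, w0
6. Dia ((not p implies r) and not q), w1
7. not ((not p implies r) and not q), w1
8. q, w1
9. (not p implies r) and not q, w2
10. not p implies r, w2
11. not q, w2
12. r, w2
Accessibility: w0Rw0, w0Rw1, w1Rw0, w1Rw1, w1Rw2, w2Rw1, w2Rw2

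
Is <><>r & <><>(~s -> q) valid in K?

Tableau for the negation ~(<><>r & <><>(~s -> q)):
1. ~(<><>r & <><>(~s -> q)), w0
2. ~<><>(~s -> q), w0   [~&-rule on 1 (branches; this branch)]
The negation has an open branch (countermodel exists).

No, not valid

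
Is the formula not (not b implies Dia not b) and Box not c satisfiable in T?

1. not (not b implies Dia not b) and Box not c, u
2. not (not b implies Dia not b), u
3. Box not c, u
4. not b, u
5. not Dia not b, u
6. not c, u
7. b, u
Accessibility: uRu
Branch closes: b and not b both at u.
(One branch shown.) All branches close.

Unsatisfiable (every branch closes)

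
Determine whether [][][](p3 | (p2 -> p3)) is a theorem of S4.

No, not valid

Tableau for the negation ~[][][](p3 | (p2 -> p3)):
1. ~[][][](p3 | (p2 -> p3)), w0
2. ~[][](p3 | (p2 -> p3)), w1
3. ~[](p3 | (p2 -> p3)), w2
4. ~(p3 | (p2 -> p3)), w3
5. ~p3, w3
6. ~(p2 -> p3), w3
7. p2, w3
Accessibility: w0Rw0, w0Rw1, w0Rw2, w0Rw3, w1Rw1, w1Rw2, w1Rw3, w2Rw2, w2Rw3, w3Rw3
The negation has an open branch (countermodel exists).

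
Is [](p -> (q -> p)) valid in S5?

Valid

Tableau for the negation ~[](p -> (q -> p)):
1. ~[](p -> (q -> p)), 0
2. ~(p -> (q -> p)), 1
3. p, 1
4. ~(q -> p), 1
5. q, 1
6. ~p, 1
Accessibility: 0R0, 0R1, 1R0, 1R1
Branch closes: p and ~p both at 1.
Every branch of the negation's tableau closes; the branch above is one of them.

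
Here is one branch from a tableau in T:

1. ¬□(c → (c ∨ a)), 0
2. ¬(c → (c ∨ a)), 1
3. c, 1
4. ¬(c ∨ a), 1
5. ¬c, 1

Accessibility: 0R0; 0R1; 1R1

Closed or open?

Both c and ¬c appear at 1.

Closed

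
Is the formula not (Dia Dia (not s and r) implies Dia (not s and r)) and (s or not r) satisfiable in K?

Satisfiable (open branch found)

1. not (Dia Dia (not s and r) implies Dia (not s and r)) and (s or not r), u
2. not (Dia Dia (not s and r) implies Dia (not s and r)), u   [and-rule on 1]
3. s or not r, u   [and-rule on 1]
4. Dia Dia (not s and r), u   [neg-implies-rule on 2]
5. not Dia (not s and r), u   [neg-implies-rule on 2]
6. not r, u   [or-rule on 3 (branches; this branch)]
7. Dia (not s and r), v   [Dia-rule on 4: fresh world v, uRv]
8. not (not s and r), v   [neg-Dia-rule on 5 via uRv]
9. not r, v   [neg-and-rule on 8 (branches; this branch)]
10. not s and r, w   [Dia-rule on 7: fresh world w, vRw]
11. not s, w   [and-rule on 10]
12. r, w   [and-rule on 10]
Accessibility: uRv, vRw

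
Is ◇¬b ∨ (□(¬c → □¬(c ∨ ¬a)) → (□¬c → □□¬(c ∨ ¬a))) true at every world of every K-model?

Tableau for the negation ¬(◇¬b ∨ (□(¬c → □¬(c ∨ ¬a)) → (□¬c → □□¬(c ∨ ¬a)))):
1. ¬(◇¬b ∨ (□(¬c → □¬(c ∨ ¬a)) → (□¬c → □□¬(c ∨ ¬a)))), 0
2. ¬◇¬b, 0
3. ¬(□(¬c → □¬(c ∨ ¬a)) → (□¬c → □□¬(c ∨ ¬a))), 0
4. □(¬c → □¬(c ∨ ¬a)), 0
5. ¬(□¬c → □□¬(c ∨ ¬a)), 0
6. □¬c, 0
7. ¬□□¬(c ∨ ¬a), 0
8. ¬□¬(c ∨ ¬a), 1
9. b, 1
10. ¬c → □¬(c ∨ ¬a), 1
11. ¬c, 1
12. □¬(c ∨ ¬a), 1
13. c ∨ ¬a, 2
14. ¬(c ∨ ¬a), 2
15. ¬c, 2
16. a, 2
17. ¬a, 2
Accessibility: 0R1, 1R2
Branch closes: a and ¬a both at 2.
Every branch of the negation's tableau closes; the branch above is one of them.

Valid in K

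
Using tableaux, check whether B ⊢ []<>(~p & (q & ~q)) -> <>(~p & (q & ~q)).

Valid in B

Tableau for the negation ~([]<>(~p & (q & ~q)) -> <>(~p & (q & ~q))):
1. ~([]<>(~p & (q & ~q)) -> <>(~p & (q & ~q))), u
2. []<>(~p & (q & ~q)), u
3. ~<>(~p & (q & ~q)), u
4. <>(~p & (q & ~q)), u
5. ~(~p & (q & ~q)), u
6. ~(q & ~q), u
7. q, u
8. ~p & (q & ~q), v
9. ~p, v
10. q & ~q, v
11. q, v
12. ~q, v
Accessibility: uRu, uRv, vRu, vRv
Branch closes: q and ~q both at v.
All branches of the negation close; one closing branch shown above.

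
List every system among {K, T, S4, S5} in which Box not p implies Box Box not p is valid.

S4, S5

T-tableau for the negation not (Box not p implies Box Box not p):
1. not (Box not p implies Box Box not p), w0
2. Box not p, w0   [neg-implies-rule on 1]
3. not Box Box not p, w0   [neg-implies-rule on 1]
4. not p, w0   [Box-rule on 2 via w0Rw0]
5. not Box not p, w1   [neg-Box-rule on 3: fresh world w1, w0Rw1]
6. not p, w1   [Box-rule on 2 via w0Rw1]
7. p, w2   [neg-Box-rule on 5: fresh world w2, w1Rw2]
Accessibility: w0Rw0, w0Rw1, w1Rw1, w1Rw2, w2Rw2
Complete open branch: countermodel on a T-frame, so not valid in T, nor in K (the same frame is also a K-frame).
S4-tableau for the negation not (Box not p implies Box Box not p):
1. not (Box not p implies Box Box not p), w0
2. Box not p, w0   [neg-implies-rule on 1]
3. not Box Box not p, w0   [neg-implies-rule on 1]
4. not p, w0   [Box-rule on 2 via w0Rw0]
5. not Box not p, w1   [neg-Box-rule on 3: fresh world w1, w0Rw1]
6. not p, w1   [Box-rule on 2 via w0Rw1]
7. p, w2   [neg-Box-rule on 5: fresh world w2, w1Rw2]
8. not p, w2   [Box-rule on 2 via w0Rw2]
Accessibility: w0Rw0, w0Rw1, w0Rw2, w1Rw1, w1Rw2, w2Rw2
Branch closes: p and not p both at w2.
Every branch closes (one shown): valid in S4, hence also in S5 (every theorem of S4 is a theorem of S5).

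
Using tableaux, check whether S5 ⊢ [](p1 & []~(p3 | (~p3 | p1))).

Invalid (countermodel exists)

Tableau for the negation ~[](p1 & []~(p3 | (~p3 | p1))):
1. ~[](p1 & []~(p3 | (~p3 | p1))), 0
2. ~(p1 & []~(p3 | (~p3 | p1))), 1
3. ~[]~(p3 | (~p3 | p1)), 1
4. p3 | (~p3 | p1), 2
5. ~p3 | p1, 2
6. p1, 2
Accessibility: 0R0, 0R1, 0R2, 1R0, 1R1, 1R2, 2R0, 2R1, 2R2
The negation has an open branch (countermodel exists).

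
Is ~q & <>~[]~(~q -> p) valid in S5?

No, not valid

Tableau for the negation ~(~q & <>~[]~(~q -> p)):
1. ~(~q & <>~[]~(~q -> p)), u
2. ~<>~[]~(~q -> p), u
3. []~(~q -> p), u
4. ~(~q -> p), u
5. ~q, u
6. ~p, u
Accessibility: uRu
The negation has an open branch (countermodel exists).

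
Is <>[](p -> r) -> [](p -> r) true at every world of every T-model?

Tableau for the negation ~(<>[](p -> r) -> [](p -> r)):
1. ~(<>[](p -> r) -> [](p -> r)), 0
2. <>[](p -> r), 0   [~->-rule on 1]
3. ~[](p -> r), 0   [~->-rule on 1]
4. [](p -> r), 1   [<>-rule on 2: fresh world 1, 0R1]
5. p -> r, 1   [[]-rule on 4 via 1R1]
6. r, 1   [->-rule on 5 (branches; this branch)]
7. ~(p -> r), 2   [~[]-rule on 3: fresh world 2, 0R2]
8. p, 2   [~->-rule on 7]
9. ~r, 2   [~->-rule on 7]
Accessibility: 0R0, 0R1, 0R2, 1R1, 2R2
The negation has an open branch (countermodel exists).

Not valid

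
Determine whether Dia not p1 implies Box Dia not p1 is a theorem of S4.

Tableau for the negation not (Dia not p1 implies Box Dia not p1):
1. not (Dia not p1 implies Box Dia not p1), 0
2. Dia not p1, 0   [neg-implies-rule on 1]
3. not Box Dia not p1, 0   [neg-implies-rule on 1]
4. not p1, 1   [Dia-rule on 2: fresh world 1, 0R1]
5. not Dia not p1, 2   [neg-Box-rule on 3: fresh world 2, 0R2]
6. p1, 2   [neg-Dia-rule on 5 via 2R2]
Accessibility: 0R0, 0R1, 0R2, 1R1, 2R2
The negation has an open branch (countermodel exists).

No, not valid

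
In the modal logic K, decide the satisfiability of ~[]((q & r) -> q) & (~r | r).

1. ~[]((q & r) -> q) & (~r | r), w0
2. ~[]((q & r) -> q), w0
3. ~r | r, w0
4. r, w0
5. ~((q & r) -> q), w1
6. q & r, w1
7. ~q, w1
8. q, w1
9. r, w1
Accessibility: w0Rw1
Branch closes: q and ~q both at w1.
Every branch closes; the branch above is one of them.

Unsatisfiable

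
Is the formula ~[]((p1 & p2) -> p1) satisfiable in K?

1. ~[]((p1 & p2) -> p1), u
2. ~((p1 & p2) -> p1), v
3. p1 & p2, v
4. ~p1, v
5. p1, v
6. p2, v
Accessibility: uRv
Branch closes: p1 and ~p1 both at v.
All branches of the tableau close; one closing branch shown above.

Unsatisfiable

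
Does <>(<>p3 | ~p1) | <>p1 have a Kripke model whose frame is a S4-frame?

1. <>(<>p3 | ~p1) | <>p1, u
2. <>p1, u   [|-rule on 1 (branches; this branch)]
3. p1, v   [<>-rule on 2: fresh world v, uRv]
Accessibility: uRu, uRv, vRv

Satisfiable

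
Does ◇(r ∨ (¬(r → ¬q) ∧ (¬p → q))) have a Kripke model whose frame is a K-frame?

Yes, satisfiable

1. ◇(r ∨ (¬(r → ¬q) ∧ (¬p → q))), w0
2. r ∨ (¬(r → ¬q) ∧ (¬p → q)), w1
3. ¬(r → ¬q) ∧ (¬p → q), w1
4. ¬(r → ¬q), w1
5. ¬p → q, w1
6. r, w1
7. q, w1
Accessibility: w0Rw1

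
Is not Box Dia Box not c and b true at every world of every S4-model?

Tableau for the negation not (not Box Dia Box not c and b):
1. not (not Box Dia Box not c and b), 0
2. not b, 0   [neg-and-rule on 1 (branches; this branch)]
Accessibility: 0R0
The negation has an open branch (countermodel exists).

Not valid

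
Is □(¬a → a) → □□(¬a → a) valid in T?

Tableau for the negation ¬(□(¬a → a) → □□(¬a → a)):
1. ¬(□(¬a → a) → □□(¬a → a)), 0
2. □(¬a → a), 0   [¬→-rule on 1]
3. ¬□□(¬a → a), 0   [¬→-rule on 1]
4. ¬a → a, 0   [□-rule on 2 via 0R0]
5. a, 0   [→-rule on 4 (branches; this branch)]
6. ¬□(¬a → a), 1   [¬□-rule on 3: fresh world 1, 0R1]
7. ¬a → a, 1   [□-rule on 2 via 0R1]
8. a, 1   [→-rule on 7 (branches; this branch)]
9. ¬(¬a → a), 2   [¬□-rule on 6: fresh world 2, 1R2]
10. ¬a, 2   [¬→-rule on 9]
Accessibility: 0R0, 0R1, 1R1, 1R2, 2R2
The negation has an open branch (countermodel exists).

No, not valid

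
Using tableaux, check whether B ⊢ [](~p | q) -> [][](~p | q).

Not valid

Tableau for the negation ~([](~p | q) -> [][](~p | q)):
1. ~([](~p | q) -> [][](~p | q)), u
2. [](~p | q), u   [~->-rule on 1]
3. ~[][](~p | q), u   [~->-rule on 1]
4. ~p | q, u   [[]-rule on 2 via uRu]
5. q, u   [|-rule on 4 (branches; this branch)]
6. ~[](~p | q), v   [~[]-rule on 3: fresh world v, uRv]
7. ~p | q, v   [[]-rule on 2 via uRv]
8. q, v   [|-rule on 7 (branches; this branch)]
9. ~(~p | q), w   [~[]-rule on 6: fresh world w, vRw]
10. p, w   [~|-rule on 9]
11. ~q, w   [~|-rule on 9]
Accessibility: uRu, uRv, vRu, vRv, vRw, wRv, wRw
The negation has an open branch (countermodel exists).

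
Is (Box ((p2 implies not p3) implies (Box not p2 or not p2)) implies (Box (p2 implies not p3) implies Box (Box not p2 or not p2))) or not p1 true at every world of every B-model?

Tableau for the negation not ((Box ((p2 implies not p3) implies (Box not p2 or not p2)) implies (Box (p2 implies not p3) implies Box (Box not p2 or not p2))) or not p1):
1. not ((Box ((p2 implies not p3) implies (Box not p2 or not p2)) implies (Box (p2 implies not p3) implies Box (Box not p2 or not p2))) or not p1), u
2. not (Box ((p2 implies not p3) implies (Box not p2 or not p2)) implies (Box (p2 implies not p3) implies Box (Box not p2 or not p2))), u
3. p1, u
4. Box ((p2 implies not p3) implies (Box not p2 or not p2)), u
5. not (Box (p2 implies not p3) implies Box (Box not p2 or not p2)), u
6. Box (p2 implies not p3), u
7. not Box (Box not p2 or not p2), u
8. (p2 implies not p3) implies (Box not p2 or not p2), u
9. p2 implies not p3, u
10. Box not p2 or not p2, u
11. not p3, u
12. not p2, u
13. not (Box not p2 or not p2), v
14. not Box not p2, v
15. p2, v
16. (p2 implies not p3) implies (Box not p2 or not p2), v
17. p2 implies not p3, v
18. Box not p2 or not p2, v
19. not p3, v
20. Box not p2, v
21. not p2, v
Accessibility: uRu, uRv, vRu, vRv
Branch closes: p2 and not p2 both at v.
All branches of the negation close; one closing branch shown above.

Yes, valid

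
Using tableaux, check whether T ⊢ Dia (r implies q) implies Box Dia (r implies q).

Tableau for the negation not (Dia (r implies q) implies Box Dia (r implies q)):
1. not (Dia (r implies q) implies Box Dia (r implies q)), w0
2. Dia (r implies q), w0
3. not Box Dia (r implies q), w0
4. r implies q, w1
5. q, w1
6. not Dia (r implies q), w2
7. not (r implies q), w2
8. r, w2
9. not q, w2
Accessibility: w0Rw0, w0Rw1, w0Rw2, w1Rw1, w2Rw2
The negation has an open branch (countermodel exists).

No, not valid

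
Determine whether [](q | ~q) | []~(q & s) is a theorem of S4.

Tableau for the negation ~([](q | ~q) | []~(q & s)):
1. ~([](q | ~q) | []~(q & s)), 0
2. ~[](q | ~q), 0
3. ~[]~(q & s), 0
4. ~(q | ~q), 1
5. ~q, 1
6. q, 1
Accessibility: 0R0, 0R1, 1R1
Branch closes: q and ~q both at 1.
All branches of the negation close; one closing branch shown above.

Valid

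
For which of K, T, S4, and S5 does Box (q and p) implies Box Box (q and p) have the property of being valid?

S4, S5

S4-tableau for the negation not (Box (q and p) implies Box Box (q and p)):
1. not (Box (q and p) implies Box Box (q and p)), 0
2. Box (q and p), 0
3. not Box Box (q and p), 0
4. q and p, 0
5. q, 0
6. p, 0
7. not Box (q and p), 1
8. q and p, 1
9. q, 1
10. p, 1
11. not (q and p), 2
12. q and p, 2
13. q, 2
14. p, 2
15. not p, 2
Accessibility: 0R0, 0R1, 0R2, 1R1, 1R2, 2R2
Branch closes: p and not p both at 2.
Every branch closes (one shown): valid in S4, hence also in S5 (every theorem of S4 is a theorem of S5).
T-tableau for the negation not (Box (q and p) implies Box Box (q and p)):
1. not (Box (q and p) implies Box Box (q and p)), 0
2. Box (q and p), 0
3. not Box Box (q and p), 0
4. q and p, 0
5. q, 0
6. p, 0
7. not Box (q and p), 1
8. q and p, 1
9. q, 1
10. p, 1
11. not (q and p), 2
12. not p, 2
Accessibility: 0R0, 0R1, 1R1, 1R2, 2R2
Complete open branch: countermodel on a T-frame, so not valid in T, nor in K (the same frame is also a K-frame).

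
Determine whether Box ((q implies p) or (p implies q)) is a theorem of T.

Tableau for the negation not Box ((q implies p) or (p implies q)):
1. not Box ((q implies p) or (p implies q)), 0
2. not ((q implies p) or (p implies q)), 1
3. not (q implies p), 1
4. not (p implies q), 1
5. q, 1
6. not p, 1
7. p, 1
8. not q, 1
Accessibility: 0R0, 0R1, 1R1
Branch closes: p and not p both at 1.
All branches of the negation close; one closing branch shown above.

Valid in T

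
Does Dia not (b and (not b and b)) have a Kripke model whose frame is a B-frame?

1. Dia not (b and (not b and b)), w0
2. not (b and (not b and b)), w1
3. not (not b and b), w1
4. not b, w1
Accessibility: w0Rw0, w0Rw1, w1Rw0, w1Rw1

Yes, satisfiable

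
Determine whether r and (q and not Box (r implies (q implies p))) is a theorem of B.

Invalid (countermodel exists)

Tableau for the negation not (r and (q and not Box (r implies (q implies p)))):
1. not (r and (q and not Box (r implies (q implies p)))), u
2. not (q and not Box (r implies (q implies p))), u   [neg-and-rule on 1 (branches; this branch)]
3. Box (r implies (q implies p)), u   [neg-and-rule on 2 (branches; this branch)]
4. r implies (q implies p), u   [Box-rule on 3 via uRu]
5. q implies p, u   [implies-rule on 4 (branches; this branch)]
6. p, u   [implies-rule on 5 (branches; this branch)]
Accessibility: uRu
The negation has an open branch (countermodel exists).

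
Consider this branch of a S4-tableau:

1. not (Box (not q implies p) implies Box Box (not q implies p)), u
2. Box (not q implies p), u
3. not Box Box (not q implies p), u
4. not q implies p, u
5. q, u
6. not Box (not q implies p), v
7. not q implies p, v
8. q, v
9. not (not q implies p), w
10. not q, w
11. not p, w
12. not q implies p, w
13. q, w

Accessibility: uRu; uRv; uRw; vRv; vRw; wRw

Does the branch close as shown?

Closed

Both q and not q appear at w.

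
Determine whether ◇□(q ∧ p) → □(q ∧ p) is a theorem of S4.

Invalid (countermodel exists)

Tableau for the negation ¬(◇□(q ∧ p) → □(q ∧ p)):
1. ¬(◇□(q ∧ p) → □(q ∧ p)), 0
2. ◇□(q ∧ p), 0   [¬→-rule on 1]
3. ¬□(q ∧ p), 0   [¬→-rule on 1]
4. □(q ∧ p), 1   [◇-rule on 2: fresh world 1, 0R1]
5. q ∧ p, 1   [□-rule on 4 via 1R1]
6. q, 1   [∧-rule on 5]
7. p, 1   [∧-rule on 5]
8. ¬(q ∧ p), 2   [¬□-rule on 3: fresh world 2, 0R2]
9. ¬p, 2   [¬∧-rule on 8 (branches; this branch)]
Accessibility: 0R0, 0R1, 0R2, 1R1, 2R2
The negation has an open branch (countermodel exists).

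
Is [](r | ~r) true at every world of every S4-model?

Valid in S4

Tableau for the negation ~[](r | ~r):
1. ~[](r | ~r), u
2. ~(r | ~r), v   [~[]-rule on 1: fresh world v, uRv]
3. ~r, v   [~|-rule on 2]
4. r, v   [~|-rule on 2]
Accessibility: uRu, uRv, vRv
Branch closes: r and ~r both at v.
All branches of the negation close; one closing branch shown above.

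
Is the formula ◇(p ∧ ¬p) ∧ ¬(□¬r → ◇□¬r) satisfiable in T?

1. ◇(p ∧ ¬p) ∧ ¬(□¬r → ◇□¬r), w0
2. ◇(p ∧ ¬p), w0
3. ¬(□¬r → ◇□¬r), w0
4. □¬r, w0
5. ¬◇□¬r, w0
6. ¬r, w0
7. ¬□¬r, w0
8. p ∧ ¬p, w1
9. p, w1
10. ¬p, w1
Accessibility: w0Rw0, w0Rw1, w1Rw1
Branch closes: p and ¬p both at w1.
All branches of the tableau close; one closing branch shown above.

No, unsatisfiable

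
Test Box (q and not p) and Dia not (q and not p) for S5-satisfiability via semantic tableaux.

1. Box (q and not p) and Dia not (q and not p), 0
2. Box (q and not p), 0
3. Dia not (q and not p), 0
4. q and not p, 0
5. q, 0
6. not p, 0
7. not (q and not p), 1
8. q and not p, 1
9. q, 1
10. not p, 1
11. p, 1
Accessibility: 0R0, 0R1, 1R0, 1R1
Branch closes: p and not p both at 1.
All branches of the tableau close; one closing branch shown above.

Unsatisfiable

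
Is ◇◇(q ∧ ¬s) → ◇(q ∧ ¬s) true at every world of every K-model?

Invalid (countermodel exists)

Tableau for the negation ¬(◇◇(q ∧ ¬s) → ◇(q ∧ ¬s)):
1. ¬(◇◇(q ∧ ¬s) → ◇(q ∧ ¬s)), u
2. ◇◇(q ∧ ¬s), u
3. ¬◇(q ∧ ¬s), u
4. ◇(q ∧ ¬s), v
5. ¬(q ∧ ¬s), v
6. s, v
7. q ∧ ¬s, w
8. q, w
9. ¬s, w
Accessibility: uRv, vRw
The negation has an open branch (countermodel exists).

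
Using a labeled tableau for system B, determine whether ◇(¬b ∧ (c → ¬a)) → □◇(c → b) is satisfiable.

Satisfiable

1. ◇(¬b ∧ (c → ¬a)) → □◇(c → b), w0
2. □◇(c → b), w0
3. ◇(c → b), w0
4. c → b, w1
5. ◇(c → b), w1
6. b, w1
7. c → b, w2
8. b, w2
Accessibility: w0Rw0, w0Rw1, w1Rw0, w1Rw1, w1Rw2, w2Rw1, w2Rw2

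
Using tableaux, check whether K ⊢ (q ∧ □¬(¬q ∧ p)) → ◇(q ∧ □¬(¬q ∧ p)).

Not valid

Tableau for the negation ¬((q ∧ □¬(¬q ∧ p)) → ◇(q ∧ □¬(¬q ∧ p))):
1. ¬((q ∧ □¬(¬q ∧ p)) → ◇(q ∧ □¬(¬q ∧ p))), u
2. q ∧ □¬(¬q ∧ p), u
3. ¬◇(q ∧ □¬(¬q ∧ p)), u
4. q, u
5. □¬(¬q ∧ p), u
The negation has an open branch (countermodel exists).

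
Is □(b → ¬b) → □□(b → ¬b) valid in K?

Tableau for the negation ¬(□(b → ¬b) → □□(b → ¬b)):
1. ¬(□(b → ¬b) → □□(b → ¬b)), u
2. □(b → ¬b), u
3. ¬□□(b → ¬b), u
4. ¬□(b → ¬b), v
5. b → ¬b, v
6. ¬b, v
7. ¬(b → ¬b), w
8. b, w
Accessibility: uRv, vRw
The negation has an open branch (countermodel exists).

No, not valid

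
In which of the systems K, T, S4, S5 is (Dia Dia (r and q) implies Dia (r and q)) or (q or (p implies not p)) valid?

S4, S5

T-tableau for the negation not ((Dia Dia (r and q) implies Dia (r and q)) or (q or (p implies not p))):
1. not ((Dia Dia (r and q) implies Dia (r and q)) or (q or (p implies not p))), 0
2. not (Dia Dia (r and q) implies Dia (r and q)), 0
3. not (q or (p implies not p)), 0
4. Dia Dia (r and q), 0
5. not Dia (r and q), 0
6. not q, 0
7. not (p implies not p), 0
8. p, 0
9. not (r and q), 0
10. Dia (r and q), 1
11. not (r and q), 1
12. not q, 1
13. r and q, 2
14. r, 2
15. q, 2
Accessibility: 0R0, 0R1, 1R1, 1R2, 2R2
Complete open branch: countermodel on a T-frame, so not valid in T, nor in K (the same frame is also a K-frame).
S4-tableau for the negation not ((Dia Dia (r and q) implies Dia (r and q)) or (q or (p implies not p))):
1. not ((Dia Dia (r and q) implies Dia (r and q)) or (q or (p implies not p))), 0
2. not (Dia Dia (r and q) implies Dia (r and q)), 0
3. not (q or (p implies not p)), 0
4. Dia Dia (r and q), 0
5. not Dia (r and q), 0
6. not q, 0
7. not (p implies not p), 0
8. p, 0
9. not (r and q), 0
10. Dia (r and q), 1
11. not (r and q), 1
12. not q, 1
13. r and q, 2
14. r, 2
15. q, 2
16. not (r and q), 2
17. not q, 2
Accessibility: 0R0, 0R1, 0R2, 1R1, 1R2, 2R2
Branch closes: q and not q both at 2.
Every branch closes (one shown): valid in S4, hence also in S5 (every theorem of S4 is a theorem of S5).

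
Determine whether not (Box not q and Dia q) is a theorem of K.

Tableau for the negation Box not q and Dia q:
1. Box not q and Dia q, u
2. Box not q, u
3. Dia q, u
4. q, v
5. not q, v
Accessibility: uRv
Branch closes: q and not q both at v.
Every branch of the negation's tableau closes; the branch above is one of them.

Valid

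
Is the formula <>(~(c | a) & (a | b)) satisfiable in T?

Satisfiable

1. <>(~(c | a) & (a | b)), 0
2. ~(c | a) & (a | b), 1
3. ~(c | a), 1
4. a | b, 1
5. ~c, 1
6. ~a, 1
7. b, 1
Accessibility: 0R0, 0R1, 1R1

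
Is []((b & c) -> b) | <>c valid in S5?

Valid

Tableau for the negation ~([]((b & c) -> b) | <>c):
1. ~([]((b & c) -> b) | <>c), 0
2. ~[]((b & c) -> b), 0
3. ~<>c, 0
4. ~c, 0
5. ~((b & c) -> b), 1
6. b & c, 1
7. ~b, 1
8. b, 1
9. c, 1
Accessibility: 0R0, 0R1, 1R0, 1R1
Branch closes: b and ~b both at 1.
Every branch of the negation's tableau closes; the branch above is one of them.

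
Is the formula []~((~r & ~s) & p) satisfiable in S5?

1. []~((~r & ~s) & p), w0
2. ~((~r & ~s) & p), w0
3. ~p, w0
Accessibility: w0Rw0

Satisfiable (open branch found)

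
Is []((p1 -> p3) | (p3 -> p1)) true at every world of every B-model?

Tableau for the negation ~[]((p1 -> p3) | (p3 -> p1)):
1. ~[]((p1 -> p3) | (p3 -> p1)), 0
2. ~((p1 -> p3) | (p3 -> p1)), 1
3. ~(p1 -> p3), 1
4. ~(p3 -> p1), 1
5. p1, 1
6. ~p3, 1
7. p3, 1
8. ~p1, 1
Accessibility: 0R0, 0R1, 1R0, 1R1
Branch closes: p3 and ~p3 both at 1.
All branches of the negation close; one closing branch shown above.

Valid in B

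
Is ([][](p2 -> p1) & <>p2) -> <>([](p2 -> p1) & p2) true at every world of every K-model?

Valid in K

Tableau for the negation ~(([][](p2 -> p1) & <>p2) -> <>([](p2 -> p1) & p2)):
1. ~(([][](p2 -> p1) & <>p2) -> <>([](p2 -> p1) & p2)), u
2. [][](p2 -> p1) & <>p2, u
3. ~<>([](p2 -> p1) & p2), u
4. [][](p2 -> p1), u
5. <>p2, u
6. p2, v
7. ~([](p2 -> p1) & p2), v
8. [](p2 -> p1), v
9. ~[](p2 -> p1), v
10. ~(p2 -> p1), w
11. p2, w
12. ~p1, w
13. p2 -> p1, w
14. p1, w
Accessibility: uRv, vRw
Branch closes: p1 and ~p1 both at w.
Every branch of the negation's tableau closes; the branch above is one of them.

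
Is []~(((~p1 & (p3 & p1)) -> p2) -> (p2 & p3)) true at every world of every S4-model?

Not valid

Tableau for the negation ~[]~(((~p1 & (p3 & p1)) -> p2) -> (p2 & p3)):
1. ~[]~(((~p1 & (p3 & p1)) -> p2) -> (p2 & p3)), w0
2. ((~p1 & (p3 & p1)) -> p2) -> (p2 & p3), w1
3. p2 & p3, w1
4. p2, w1
5. p3, w1
Accessibility: w0Rw0, w0Rw1, w1Rw1
The negation has an open branch (countermodel exists).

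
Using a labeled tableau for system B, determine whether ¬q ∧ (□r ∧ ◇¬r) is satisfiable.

Unsatisfiable (every branch closes)

1. ¬q ∧ (□r ∧ ◇¬r), 0
2. ¬q, 0
3. □r ∧ ◇¬r, 0
4. □r, 0
5. ◇¬r, 0
6. r, 0
7. ¬r, 1
8. r, 1
Accessibility: 0R0, 0R1, 1R0, 1R1
Branch closes: r and ¬r both at 1.
All branches of the tableau close; one closing branch shown above.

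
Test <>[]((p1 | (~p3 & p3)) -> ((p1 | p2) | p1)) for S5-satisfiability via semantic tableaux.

Satisfiable (open branch found)

1. <>[]((p1 | (~p3 & p3)) -> ((p1 | p2) | p1)), 0
2. []((p1 | (~p3 & p3)) -> ((p1 | p2) | p1)), 1   [<>-rule on 1: fresh world 1, 0R1]
3. (p1 | (~p3 & p3)) -> ((p1 | p2) | p1), 0   [[]-rule on 2 via 1R0]
4. (p1 | (~p3 & p3)) -> ((p1 | p2) | p1), 1   [[]-rule on 2 via 1R1]
5. (p1 | p2) | p1, 0   [->-rule on 3 (branches; this branch)]
6. (p1 | p2) | p1, 1   [->-rule on 4 (branches; this branch)]
7. p1, 0   [|-rule on 5 (branches; this branch)]
8. p1, 1   [|-rule on 6 (branches; this branch)]
Accessibility: 0R0, 0R1, 1R0, 1R1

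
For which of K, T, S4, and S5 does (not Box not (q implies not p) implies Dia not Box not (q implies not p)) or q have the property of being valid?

K-tableau for the negation not ((not Box not (q implies not p) implies Dia not Box not (q implies not p)) or q):
1. not ((not Box not (q implies not p) implies Dia not Box not (q implies not p)) or q), u
2. not (not Box not (q implies not p) implies Dia not Box not (q implies not p)), u
3. not q, u
4. not Box not (q implies not p), u
5. not Dia not Box not (q implies not p), u
6. q implies not p, v
7. Box not (q implies not p), v
8. not p, v
Accessibility: uRv
Complete open branch: countermodel on a K-frame, so not valid in K.
T-tableau for the negation not ((not Box not (q implies not p) implies Dia not Box not (q implies not p)) or q):
1. not ((not Box not (q implies not p) implies Dia not Box not (q implies not p)) or q), u
2. not (not Box not (q implies not p) implies Dia not Box not (q implies not p)), u
3. not q, u
4. not Box not (q implies not p), u
5. not Dia not Box not (q implies not p), u
6. Box not (q implies not p), u
7. not (q implies not p), u
8. q, u
9. p, u
Accessibility: uRu
Branch closes: q and not q both at u.
Every branch closes (one shown): valid in T, hence also in S4, S5 (every theorem of T is a theorem of S4 and S5).

T, S4, S5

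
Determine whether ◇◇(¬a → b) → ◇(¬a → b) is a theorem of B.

Tableau for the negation ¬(◇◇(¬a → b) → ◇(¬a → b)):
1. ¬(◇◇(¬a → b) → ◇(¬a → b)), w0
2. ◇◇(¬a → b), w0   [¬→-rule on 1]
3. ¬◇(¬a → b), w0   [¬→-rule on 1]
4. ¬(¬a → b), w0   [¬◇-rule on 3 via w0Rw0]
5. ¬a, w0   [¬→-rule on 4]
6. ¬b, w0   [¬→-rule on 4]
7. ◇(¬a → b), w1   [◇-rule on 2: fresh world w1, w0Rw1]
8. ¬(¬a → b), w1   [¬◇-rule on 3 via w0Rw1]
9. ¬a, w1   [¬→-rule on 8]
10. ¬b, w1   [¬→-rule on 8]
11. ¬a → b, w2   [◇-rule on 7: fresh world w2, w1Rw2]
12. b, w2   [→-rule on 11 (branches; this branch)]
Accessibility: w0Rw0, w0Rw1, w1Rw0, w1Rw1, w1Rw2, w2Rw1, w2Rw2
The negation has an open branch (countermodel exists).

Invalid (countermodel exists)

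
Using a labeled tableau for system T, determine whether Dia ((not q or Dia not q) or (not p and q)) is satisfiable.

1. Dia ((not q or Dia not q) or (not p and q)), 0
2. (not q or Dia not q) or (not p and q), 1
3. not p and q, 1
4. not p, 1
5. q, 1
Accessibility: 0R0, 0R1, 1R1

Satisfiable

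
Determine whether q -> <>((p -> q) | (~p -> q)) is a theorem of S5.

Valid

Tableau for the negation ~(q -> <>((p -> q) | (~p -> q))):
1. ~(q -> <>((p -> q) | (~p -> q))), u
2. q, u
3. ~<>((p -> q) | (~p -> q)), u
4. ~((p -> q) | (~p -> q)), u
5. ~(p -> q), u
6. ~(~p -> q), u
7. p, u
8. ~q, u
Accessibility: uRu
Branch closes: q and ~q both at u.
All branches of the negation close; one closing branch shown above.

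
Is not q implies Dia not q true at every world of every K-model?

No, not valid

Tableau for the negation not (not q implies Dia not q):
1. not (not q implies Dia not q), w0
2. not q, w0
3. not Dia not q, w0
The negation has an open branch (countermodel exists).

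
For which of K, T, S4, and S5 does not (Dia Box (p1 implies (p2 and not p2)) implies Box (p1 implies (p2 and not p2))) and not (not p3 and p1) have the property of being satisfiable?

S4-tableau for the formula:
1. not (Dia Box (p1 implies (p2 and not p2)) implies Box (p1 implies (p2 and not p2))) and not (not p3 and p1), u
2. not (Dia Box (p1 implies (p2 and not p2)) implies Box (p1 implies (p2 and not p2))), u   [and-rule on 1]
3. not (not p3 and p1), u   [and-rule on 1]
4. Dia Box (p1 implies (p2 and not p2)), u   [neg-implies-rule on 2]
5. not Box (p1 implies (p2 and not p2)), u   [neg-implies-rule on 2]
6. not p1, u   [neg-and-rule on 3 (branches; this branch)]
7. Box (p1 implies (p2 and not p2)), v   [Dia-rule on 4: fresh world v, uRv]
8. p1 implies (p2 and not p2), v   [Box-rule on 7 via vRv]
9. not p1, v   [implies-rule on 8 (branches; this branch)]
10. not (p1 implies (p2 and not p2)), w   [neg-Box-rule on 5: fresh world w, uRw]
11. p1, w   [neg-implies-rule on 10]
12. not (p2 and not p2), w   [neg-implies-rule on 10]
13. p2, w   [neg-and-rule on 12 (branches; this branch)]
Accessibility: uRu, uRv, uRw, vRv, wRw
Complete open branch: satisfiable in S4, hence also in K, T (this S4-model is also a K-model and a T-model).
S5-tableau for the formula:
1. not (Dia Box (p1 implies (p2 and not p2)) implies Box (p1 implies (p2 and not p2))) and not (not p3 and p1), u
2. not (Dia Box (p1 implies (p2 and not p2)) implies Box (p1 implies (p2 and not p2))), u   [and-rule on 1]
3. not (not p3 and p1), u   [and-rule on 1]
4. Dia Box (p1 implies (p2 and not p2)), u   [neg-implies-rule on 2]
5. not Box (p1 implies (p2 and not p2)), u   [neg-implies-rule on 2]
6. not p1, u   [neg-and-rule on 3 (branches; this branch)]
7. Box (p1 implies (p2 and not p2)), v   [Dia-rule on 4: fresh world v, uRv]
8. p1 implies (p2 and not p2), u   [Box-rule on 7 via vRu]
9. p1 implies (p2 and not p2), v   [Box-rule on 7 via vRv]
10. not p1, v   [implies-rule on 9 (branches; this branch)]
11. not (p1 implies (p2 and not p2)), w   [neg-Box-rule on 5: fresh world w, uRw]
12. p1, w   [neg-implies-rule on 11]
13. not (p2 and not p2), w   [neg-implies-rule on 11]
14. p1 implies (p2 and not p2), w   [Box-rule on 7 via vRw]
15. p2, w   [neg-and-rule on 13 (branches; this branch)]
16. p2 and not p2, w   [implies-rule on 14 (branches; this branch)]
17. not p2, w   [and-rule on 16]
Accessibility: uRu, uRv, uRw, vRu, vRv, vRw, wRu, wRv, wRw
Branch closes: p2 and not p2 both at w.
Every branch closes (one shown): unsatisfiable in S5.

K, T, S4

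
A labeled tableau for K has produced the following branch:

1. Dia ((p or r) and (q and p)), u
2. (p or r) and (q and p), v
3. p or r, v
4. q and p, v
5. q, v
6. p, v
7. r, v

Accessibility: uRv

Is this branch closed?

There is no literal clash: for every atom and world, at most one sign appears.

Open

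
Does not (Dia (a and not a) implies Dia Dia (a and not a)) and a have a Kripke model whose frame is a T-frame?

1. not (Dia (a and not a) implies Dia Dia (a and not a)) and a, 0
2. not (Dia (a and not a) implies Dia Dia (a and not a)), 0
3. a, 0
4. Dia (a and not a), 0
5. not Dia Dia (a and not a), 0
6. not Dia (a and not a), 0
7. not (a and not a), 0
8. a and not a, 1
9. a, 1
10. not a, 1
Accessibility: 0R0, 0R1, 1R1
Branch closes: a and not a both at 1.
(One branch shown.) All branches close.

No, unsatisfiable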